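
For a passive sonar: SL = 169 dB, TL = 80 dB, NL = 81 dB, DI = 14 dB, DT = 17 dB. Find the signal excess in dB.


5 dB


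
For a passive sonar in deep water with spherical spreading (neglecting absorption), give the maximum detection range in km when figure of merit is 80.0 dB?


At max range FOM = TL, so 20*log10(R) = 80.0
R = 10^(80.0/20) = 10000.0 m = 10.0 km

10.0 km


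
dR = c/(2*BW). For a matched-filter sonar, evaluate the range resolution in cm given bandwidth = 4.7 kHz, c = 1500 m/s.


dR = c/(2*BW) = 1500 / (2 * 4.7e3) = 0.1596 m = 15.96 cm

15.96 cm


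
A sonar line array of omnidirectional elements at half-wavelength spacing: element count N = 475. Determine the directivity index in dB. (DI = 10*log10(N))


26.77 dB


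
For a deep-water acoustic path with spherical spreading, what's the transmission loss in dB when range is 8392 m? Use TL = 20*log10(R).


TL = 20*log10(8392) = 78.48

78.48 dB


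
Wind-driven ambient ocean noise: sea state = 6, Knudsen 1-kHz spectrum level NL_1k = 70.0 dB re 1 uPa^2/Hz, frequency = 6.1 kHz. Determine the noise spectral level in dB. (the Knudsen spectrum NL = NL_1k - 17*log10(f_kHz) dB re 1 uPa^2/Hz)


NL = NL_1k - 17*log10(f_kHz) = 70.0 - 17*log10(6.1) = 70.0 - (13.35) = 56.65

56.65 dB


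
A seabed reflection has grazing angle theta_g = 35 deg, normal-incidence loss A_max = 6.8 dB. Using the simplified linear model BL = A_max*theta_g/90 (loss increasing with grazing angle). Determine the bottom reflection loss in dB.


BL = A_max * theta_g / 90 = 6.8 * 35 / 90 = 2.64

2.64 dB


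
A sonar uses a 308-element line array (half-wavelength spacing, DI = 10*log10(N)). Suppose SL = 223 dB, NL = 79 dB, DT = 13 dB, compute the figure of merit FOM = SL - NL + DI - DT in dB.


Step 1: DI = 10*log10(308) = 24.89 dB
Step 2: FOM = SL - NL + DI - DT = 223 - 79 + 24.89 - 13 = 155.89

155.89 dB


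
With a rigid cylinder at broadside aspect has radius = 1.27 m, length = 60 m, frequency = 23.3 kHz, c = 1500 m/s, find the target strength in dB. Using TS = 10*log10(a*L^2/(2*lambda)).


lambda = 1500/23300 = 0.06438 m
TS = 10*log10(1.27*60^2/(2*0.06438)) = 45.5

45.5 dB


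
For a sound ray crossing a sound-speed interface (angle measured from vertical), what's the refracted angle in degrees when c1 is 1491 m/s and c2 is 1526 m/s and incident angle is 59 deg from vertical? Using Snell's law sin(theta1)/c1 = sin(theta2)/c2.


sin(theta2) = (c2/c1)*sin(theta1) = (1526/1491)*sin(59 deg) = 0.87729
theta2 = arcsin(0.87729) = 61.32

61.32 deg


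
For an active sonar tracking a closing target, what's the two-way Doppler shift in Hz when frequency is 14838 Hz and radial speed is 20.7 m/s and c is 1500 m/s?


409.53 Hz


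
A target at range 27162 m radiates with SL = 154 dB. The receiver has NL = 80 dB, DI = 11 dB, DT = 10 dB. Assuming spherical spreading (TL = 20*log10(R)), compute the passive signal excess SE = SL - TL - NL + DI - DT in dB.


Step 1: TL = 20*log10(27162) = 88.68 dB
Step 2: SE = 154 - 88.68 - 80 + 11 - 10 = -13.68

-13.68 dB


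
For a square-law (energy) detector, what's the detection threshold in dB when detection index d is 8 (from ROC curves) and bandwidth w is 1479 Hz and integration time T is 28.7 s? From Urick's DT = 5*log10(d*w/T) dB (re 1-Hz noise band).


DT = 5*log10(d*w/T) = 5*log10(8 * 1479 / 28.7) = 5*log10(412.26) = 13.08

13.08 dB


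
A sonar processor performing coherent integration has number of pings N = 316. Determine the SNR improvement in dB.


25.0 dB


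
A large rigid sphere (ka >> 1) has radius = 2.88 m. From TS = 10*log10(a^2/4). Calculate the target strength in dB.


3.17 dB


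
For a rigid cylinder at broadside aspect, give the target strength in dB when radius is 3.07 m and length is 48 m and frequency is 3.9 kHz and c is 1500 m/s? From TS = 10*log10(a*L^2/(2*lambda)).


lambda = 1500/3900 = 0.38462 m
TS = 10*log10(3.07*48^2/(2*0.38462)) = 39.64

39.64 dB


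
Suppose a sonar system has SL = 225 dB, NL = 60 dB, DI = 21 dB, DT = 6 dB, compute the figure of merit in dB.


180 dB


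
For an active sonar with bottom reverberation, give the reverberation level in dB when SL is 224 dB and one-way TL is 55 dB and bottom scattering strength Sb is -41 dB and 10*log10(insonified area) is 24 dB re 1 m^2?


RL = SL - 2*TL + Sb + 10*log10(A) = 224 - 2*55 + (-41) + 24 = 97

97 dB


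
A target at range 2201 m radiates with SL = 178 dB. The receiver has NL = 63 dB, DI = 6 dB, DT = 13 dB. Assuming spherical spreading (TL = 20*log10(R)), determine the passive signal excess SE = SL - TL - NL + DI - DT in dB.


41.15 dB


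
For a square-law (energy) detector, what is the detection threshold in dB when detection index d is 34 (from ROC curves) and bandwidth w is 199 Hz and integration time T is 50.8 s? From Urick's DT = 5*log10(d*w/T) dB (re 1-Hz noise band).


10.62 dB


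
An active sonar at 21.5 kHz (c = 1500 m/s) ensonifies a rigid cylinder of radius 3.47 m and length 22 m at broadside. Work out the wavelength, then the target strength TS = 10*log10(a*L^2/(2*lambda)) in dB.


Step 1: lambda = c/f = 1500/21500 = 0.06977 m
Step 2: TS = 10*log10(a*L^2/(2*lambda)) = 10*log10(3.47*22^2/(2*0.06977)) = 40.8

40.8 dB


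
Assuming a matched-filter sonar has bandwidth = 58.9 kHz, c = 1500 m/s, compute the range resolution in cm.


dR = c/(2*BW) = 1500 / (2 * 58.9e3) = 0.0127 m = 1.27 cm

1.27 cm


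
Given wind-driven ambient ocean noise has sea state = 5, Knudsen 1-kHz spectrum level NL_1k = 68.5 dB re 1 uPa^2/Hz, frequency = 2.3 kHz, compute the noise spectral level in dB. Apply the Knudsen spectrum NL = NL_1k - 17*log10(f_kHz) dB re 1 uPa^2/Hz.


62.35 dB


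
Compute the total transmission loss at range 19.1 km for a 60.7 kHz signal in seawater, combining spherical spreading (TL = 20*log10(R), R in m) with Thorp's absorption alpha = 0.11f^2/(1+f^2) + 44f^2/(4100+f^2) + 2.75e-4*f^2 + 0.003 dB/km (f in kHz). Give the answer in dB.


504.9 dB


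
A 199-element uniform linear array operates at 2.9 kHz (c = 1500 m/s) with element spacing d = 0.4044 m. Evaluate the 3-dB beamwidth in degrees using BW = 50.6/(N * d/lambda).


Step 1: lambda = 1500/2900 = 0.51724 m
Step 2: d/lambda = 0.4044/0.51724 = 0.7818
Step 3: BW = 50.6/(N * d/lambda) = 50.6/(199 * 0.7818) = 0.33

0.33 deg


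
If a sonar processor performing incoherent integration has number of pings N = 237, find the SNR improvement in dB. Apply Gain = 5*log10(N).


Gain = 5*log10(237) = 11.87

11.87 dB


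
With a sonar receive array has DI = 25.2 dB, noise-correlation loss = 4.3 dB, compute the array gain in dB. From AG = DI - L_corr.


AG = DI - L_corr = 25.2 - 4.3 = 20.9

20.9 dB


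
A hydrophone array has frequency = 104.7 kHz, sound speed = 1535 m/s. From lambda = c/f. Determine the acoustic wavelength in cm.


lambda = c/f = 1535 / 104700 = 0.0147 m = 1.47 cm

1.47 cm


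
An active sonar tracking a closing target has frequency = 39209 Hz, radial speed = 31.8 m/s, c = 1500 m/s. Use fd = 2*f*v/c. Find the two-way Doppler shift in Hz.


fd = 2*f*v/c = 2 * 39209 * 31.8 / 1500 = 1662.46

1662.46 Hz


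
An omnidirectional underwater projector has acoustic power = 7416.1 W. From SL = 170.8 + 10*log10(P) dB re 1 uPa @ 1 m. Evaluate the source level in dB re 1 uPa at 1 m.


209.5 dB


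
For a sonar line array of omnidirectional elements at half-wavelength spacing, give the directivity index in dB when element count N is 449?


26.52 dB


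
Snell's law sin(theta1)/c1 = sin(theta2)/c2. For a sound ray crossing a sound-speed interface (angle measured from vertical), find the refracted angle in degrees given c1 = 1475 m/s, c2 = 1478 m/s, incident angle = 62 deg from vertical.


sin(theta2) = (c2/c1)*sin(theta1) = (1478/1475)*sin(62 deg) = 0.88474
theta2 = arcsin(0.88474) = 62.22

62.22 deg


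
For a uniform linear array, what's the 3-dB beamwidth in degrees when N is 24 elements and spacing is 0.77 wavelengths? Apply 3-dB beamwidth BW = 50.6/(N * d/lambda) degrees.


BW = 50.6 / (24 * 0.77) = 50.6 / 18.48 = 2.74

2.74 deg


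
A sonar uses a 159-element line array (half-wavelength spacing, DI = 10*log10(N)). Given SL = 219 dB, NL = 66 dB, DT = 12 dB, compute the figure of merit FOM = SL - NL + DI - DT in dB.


163.01 dB


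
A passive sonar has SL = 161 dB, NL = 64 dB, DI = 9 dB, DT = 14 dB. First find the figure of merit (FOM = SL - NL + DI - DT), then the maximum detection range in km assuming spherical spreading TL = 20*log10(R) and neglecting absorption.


Step 1: FOM = SL - NL + DI - DT = 161 - 64 + 9 - 14 = 92 dB
Step 2: at max range FOM = TL = 20*log10(R), so R = 10^(92/20) = 39810.72 m = 39.81 km

39.81 km


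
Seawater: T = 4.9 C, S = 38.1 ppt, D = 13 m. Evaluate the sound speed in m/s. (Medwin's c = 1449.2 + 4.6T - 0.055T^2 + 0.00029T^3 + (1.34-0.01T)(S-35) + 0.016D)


1474.66 m/s


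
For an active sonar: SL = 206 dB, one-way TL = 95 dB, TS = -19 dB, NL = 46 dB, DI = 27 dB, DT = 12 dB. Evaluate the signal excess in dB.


-34 dB


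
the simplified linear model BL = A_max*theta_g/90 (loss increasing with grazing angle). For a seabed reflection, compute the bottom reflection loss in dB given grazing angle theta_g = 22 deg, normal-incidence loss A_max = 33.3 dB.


BL = A_max * theta_g / 90 = 33.3 * 22 / 90 = 8.14

8.14 dB


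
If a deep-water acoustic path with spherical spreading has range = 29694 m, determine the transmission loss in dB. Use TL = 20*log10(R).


89.45 dB


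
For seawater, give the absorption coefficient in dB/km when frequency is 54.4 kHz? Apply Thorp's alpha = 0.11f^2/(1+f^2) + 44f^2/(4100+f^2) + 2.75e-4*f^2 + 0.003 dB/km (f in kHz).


19.372 dB/km


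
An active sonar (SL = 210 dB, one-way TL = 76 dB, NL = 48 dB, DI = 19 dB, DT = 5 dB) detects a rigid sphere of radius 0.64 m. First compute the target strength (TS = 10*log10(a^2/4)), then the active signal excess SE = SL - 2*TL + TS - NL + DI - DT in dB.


Step 1: TS = 10*log10(0.64^2/4) = -9.9 dB
Step 2: SE = SL - 2*TL + TS - NL + DI - DT = 210 - 2*76 + (-9.9) - 48 + 19 - 5 = 14.1

14.1 dB


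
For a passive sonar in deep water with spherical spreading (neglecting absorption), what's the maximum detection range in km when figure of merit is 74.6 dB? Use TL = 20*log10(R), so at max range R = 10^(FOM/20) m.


5.37 km


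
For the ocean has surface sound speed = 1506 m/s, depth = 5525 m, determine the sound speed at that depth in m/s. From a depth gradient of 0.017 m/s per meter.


c = 1506 + 0.017 * 5525 = 1599.925

1599.925 m/s


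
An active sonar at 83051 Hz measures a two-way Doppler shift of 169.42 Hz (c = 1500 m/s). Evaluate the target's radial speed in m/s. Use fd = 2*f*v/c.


1.53 m/s


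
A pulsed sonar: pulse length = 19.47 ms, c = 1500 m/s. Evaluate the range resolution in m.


14.6025 m


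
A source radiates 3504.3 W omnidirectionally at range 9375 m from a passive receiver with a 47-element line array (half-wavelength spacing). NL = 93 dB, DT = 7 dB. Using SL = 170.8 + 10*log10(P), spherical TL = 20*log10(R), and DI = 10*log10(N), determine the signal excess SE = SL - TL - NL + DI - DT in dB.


43.53 dB


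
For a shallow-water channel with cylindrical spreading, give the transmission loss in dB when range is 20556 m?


43.13 dB


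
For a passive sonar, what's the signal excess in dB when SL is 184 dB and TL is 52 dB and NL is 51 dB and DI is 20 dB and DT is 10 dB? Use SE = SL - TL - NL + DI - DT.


91 dB


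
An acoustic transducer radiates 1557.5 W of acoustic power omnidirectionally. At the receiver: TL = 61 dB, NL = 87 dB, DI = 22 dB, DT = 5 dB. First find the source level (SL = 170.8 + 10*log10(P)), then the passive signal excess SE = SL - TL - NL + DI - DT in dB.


Step 1: SL = 170.8 + 10*log10(1557.5) = 202.72 dB
Step 2: SE = SL - TL - NL + DI - DT = 202.72 - 61 - 87 + 22 - 5 = 71.72

71.72 dB


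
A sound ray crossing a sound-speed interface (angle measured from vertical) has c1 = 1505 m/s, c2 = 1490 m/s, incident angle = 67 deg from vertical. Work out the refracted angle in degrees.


65.69 deg


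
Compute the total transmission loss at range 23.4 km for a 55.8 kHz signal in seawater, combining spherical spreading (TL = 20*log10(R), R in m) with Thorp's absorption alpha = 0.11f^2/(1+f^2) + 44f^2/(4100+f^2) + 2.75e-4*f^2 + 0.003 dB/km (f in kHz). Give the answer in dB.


Step 1 (Thorp): alpha = 0.11*3113.64/(1+3113.64) + 44*3113.64/(4100+3113.64) + 2.75e-4*3113.64 + 0.003 = 19.961 dB/km
Step 2: TL_spread = 20*log10(23400) = 87.38 dB
Step 3: TL_abs = alpha*R = 19.961 * 23.4 = 467.09 dB
Step 4: TL_total = 87.38 + 467.09 = 554.47

554.47 dB


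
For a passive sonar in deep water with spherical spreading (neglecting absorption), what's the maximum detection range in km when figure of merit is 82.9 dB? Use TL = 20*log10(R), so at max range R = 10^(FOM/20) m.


At max range FOM = TL, so 20*log10(R) = 82.9
R = 10^(82.9/20) = 13963.68 m = 13.96 km

13.96 km


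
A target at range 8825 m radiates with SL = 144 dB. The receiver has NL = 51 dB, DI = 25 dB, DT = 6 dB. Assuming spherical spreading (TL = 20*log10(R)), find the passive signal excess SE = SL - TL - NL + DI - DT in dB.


33.09 dB


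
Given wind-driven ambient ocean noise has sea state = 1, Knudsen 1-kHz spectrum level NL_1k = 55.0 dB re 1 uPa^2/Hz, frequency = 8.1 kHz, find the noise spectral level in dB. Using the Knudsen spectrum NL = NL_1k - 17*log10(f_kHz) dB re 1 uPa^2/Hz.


39.56 dB


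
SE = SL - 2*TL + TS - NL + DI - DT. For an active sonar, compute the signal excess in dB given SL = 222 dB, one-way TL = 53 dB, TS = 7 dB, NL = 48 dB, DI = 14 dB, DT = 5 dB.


SE = SL - 2*TL + TS - NL + DI - DT = 222 - 2*53 + (7) - 48 + 14 - 5 = 84

84 dB


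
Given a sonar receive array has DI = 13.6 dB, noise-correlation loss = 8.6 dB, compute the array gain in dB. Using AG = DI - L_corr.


5.0 dB


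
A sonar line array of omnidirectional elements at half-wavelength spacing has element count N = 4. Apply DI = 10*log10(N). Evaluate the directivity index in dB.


DI = 10*log10(4) = 6.02

6.02 dB


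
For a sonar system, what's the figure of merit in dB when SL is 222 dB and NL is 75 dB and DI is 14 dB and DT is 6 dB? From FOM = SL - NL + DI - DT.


FOM = SL - NL + DI - DT = 222 - 75 + 14 - 6 = 155

155 dB


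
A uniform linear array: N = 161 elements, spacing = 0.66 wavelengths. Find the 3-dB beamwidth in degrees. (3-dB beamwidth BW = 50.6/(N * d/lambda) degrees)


BW = 50.6 / (161 * 0.66) = 50.6 / 106.26 = 0.48

0.48 deg


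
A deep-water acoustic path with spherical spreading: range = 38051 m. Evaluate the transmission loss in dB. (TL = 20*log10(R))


91.61 dB


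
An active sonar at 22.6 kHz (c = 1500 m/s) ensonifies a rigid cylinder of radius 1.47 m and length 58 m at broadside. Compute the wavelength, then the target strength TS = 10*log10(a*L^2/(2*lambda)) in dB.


Step 1: lambda = c/f = 1500/22600 = 0.06637 m
Step 2: TS = 10*log10(a*L^2/(2*lambda)) = 10*log10(1.47*58^2/(2*0.06637)) = 45.71

45.71 dB


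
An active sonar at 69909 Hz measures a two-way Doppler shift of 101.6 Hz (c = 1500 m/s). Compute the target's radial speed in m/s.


1.09 m/s


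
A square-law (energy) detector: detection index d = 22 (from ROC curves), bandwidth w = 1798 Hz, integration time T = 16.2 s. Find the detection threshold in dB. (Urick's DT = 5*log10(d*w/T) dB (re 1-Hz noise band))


DT = 5*log10(d*w/T) = 5*log10(22 * 1798 / 16.2) = 5*log10(2441.73) = 16.94

16.94 dB


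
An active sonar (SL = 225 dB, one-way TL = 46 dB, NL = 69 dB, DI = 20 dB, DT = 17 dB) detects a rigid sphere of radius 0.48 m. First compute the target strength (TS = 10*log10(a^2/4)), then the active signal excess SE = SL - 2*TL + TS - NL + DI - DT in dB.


Step 1: TS = 10*log10(0.48^2/4) = -12.4 dB
Step 2: SE = SL - 2*TL + TS - NL + DI - DT = 225 - 2*46 + (-12.4) - 69 + 20 - 17 = 54.6

54.6 dB


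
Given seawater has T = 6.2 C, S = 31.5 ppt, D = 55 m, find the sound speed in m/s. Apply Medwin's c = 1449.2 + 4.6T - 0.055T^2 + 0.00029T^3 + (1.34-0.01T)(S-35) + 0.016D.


c = 1449.2 + 4.6*6.2 - 0.055*6.2^2 + 0.00029*6.2^3 + (1.34 - 0.01*6.2)*(31.5 - 35) + 0.016*55 = 1472.08

1472.08 m/s


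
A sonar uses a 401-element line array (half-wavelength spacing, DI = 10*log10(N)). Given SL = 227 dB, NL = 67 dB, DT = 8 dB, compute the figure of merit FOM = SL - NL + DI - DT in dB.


178.03 dB


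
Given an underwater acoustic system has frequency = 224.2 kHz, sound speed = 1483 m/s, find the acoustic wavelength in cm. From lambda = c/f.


lambda = c/f = 1483 / 224200 = 0.0066 m = 0.66 cm

0.66 cm


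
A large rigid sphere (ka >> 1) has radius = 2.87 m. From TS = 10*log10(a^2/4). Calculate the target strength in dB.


TS = 10*log10(2.87^2 / 4) = 10*log10(2.059225) = 3.14

3.14 dB


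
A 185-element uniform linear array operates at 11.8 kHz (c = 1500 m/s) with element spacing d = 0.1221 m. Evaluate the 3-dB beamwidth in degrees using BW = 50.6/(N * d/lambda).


Step 1: lambda = 1500/11800 = 0.12712 m
Step 2: d/lambda = 0.1221/0.12712 = 0.9605
Step 3: BW = 50.6/(N * d/lambda) = 50.6/(185 * 0.9605) = 0.28

0.28 deg


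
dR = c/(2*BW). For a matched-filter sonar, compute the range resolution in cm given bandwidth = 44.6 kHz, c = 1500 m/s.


dR = c/(2*BW) = 1500 / (2 * 44.6e3) = 0.0168 m = 1.68 cm

1.68 cm


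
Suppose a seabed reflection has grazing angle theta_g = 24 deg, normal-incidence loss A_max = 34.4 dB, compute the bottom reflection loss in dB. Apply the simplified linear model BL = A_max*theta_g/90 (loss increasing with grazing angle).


9.17 dB


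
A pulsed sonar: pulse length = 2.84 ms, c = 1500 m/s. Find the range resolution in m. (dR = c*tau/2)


dR = c*tau/2 = 1500 * 2.84e-3 / 2 = 2.13

2.13 m


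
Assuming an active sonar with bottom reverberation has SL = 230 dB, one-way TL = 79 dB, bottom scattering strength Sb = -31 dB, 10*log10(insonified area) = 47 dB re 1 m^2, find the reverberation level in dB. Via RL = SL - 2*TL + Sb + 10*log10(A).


RL = SL - 2*TL + Sb + 10*log10(A) = 230 - 2*79 + (-31) + 47 = 88

88 dB


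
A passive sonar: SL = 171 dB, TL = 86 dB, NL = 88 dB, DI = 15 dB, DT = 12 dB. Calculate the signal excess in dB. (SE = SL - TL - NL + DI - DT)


0 dB


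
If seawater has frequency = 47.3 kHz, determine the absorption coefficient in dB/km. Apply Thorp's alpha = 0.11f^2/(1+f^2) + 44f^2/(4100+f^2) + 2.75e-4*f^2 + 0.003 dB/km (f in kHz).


f^2 = 2237.29
alpha = 0.11*2237.29/(1+2237.29) + 44*2237.29/(4100+2237.29) + 2.75e-4*2237.29 + 0.003 = 16.262

16.262 dB/km


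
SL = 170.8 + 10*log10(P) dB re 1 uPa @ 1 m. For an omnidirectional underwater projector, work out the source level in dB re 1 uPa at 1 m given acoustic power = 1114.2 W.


SL = 170.8 + 10*log10(1114.2) = 170.8 + 30.47 = 201.27

201.27 dB


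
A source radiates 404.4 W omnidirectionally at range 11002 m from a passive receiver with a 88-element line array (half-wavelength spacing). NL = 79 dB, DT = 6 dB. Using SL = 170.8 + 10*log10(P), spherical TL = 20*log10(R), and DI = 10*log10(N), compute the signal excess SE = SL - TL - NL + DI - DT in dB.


50.48 dB


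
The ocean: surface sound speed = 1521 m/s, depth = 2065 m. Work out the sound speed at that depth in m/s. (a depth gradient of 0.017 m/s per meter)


1556.105 m/s


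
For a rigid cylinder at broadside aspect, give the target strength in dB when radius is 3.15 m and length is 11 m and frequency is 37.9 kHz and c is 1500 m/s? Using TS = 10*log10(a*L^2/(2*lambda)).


lambda = 1500/37900 = 0.03958 m
TS = 10*log10(3.15*11^2/(2*0.03958)) = 36.83

36.83 dB


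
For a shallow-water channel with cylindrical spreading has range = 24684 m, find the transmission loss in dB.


TL = 10*log10(24684) = 43.92

43.92 dB


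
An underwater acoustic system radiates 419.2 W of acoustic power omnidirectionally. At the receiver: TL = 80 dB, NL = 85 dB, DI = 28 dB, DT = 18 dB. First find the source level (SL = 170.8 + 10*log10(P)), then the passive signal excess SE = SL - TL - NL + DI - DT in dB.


Step 1: SL = 170.8 + 10*log10(419.2) = 197.02 dB
Step 2: SE = SL - TL - NL + DI - DT = 197.02 - 80 - 85 + 28 - 18 = 42.02

42.02 dB


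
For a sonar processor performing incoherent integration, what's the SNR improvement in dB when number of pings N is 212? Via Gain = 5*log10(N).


Gain = 5*log10(212) = 11.63

11.63 dB


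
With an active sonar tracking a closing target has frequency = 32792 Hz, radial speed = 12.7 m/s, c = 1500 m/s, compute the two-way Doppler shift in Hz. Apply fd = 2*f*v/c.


fd = 2*f*v/c = 2 * 32792 * 12.7 / 1500 = 555.28

555.28 Hz


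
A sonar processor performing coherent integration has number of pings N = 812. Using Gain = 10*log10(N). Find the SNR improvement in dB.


Gain = 10*log10(812) = 29.1

29.1 dB


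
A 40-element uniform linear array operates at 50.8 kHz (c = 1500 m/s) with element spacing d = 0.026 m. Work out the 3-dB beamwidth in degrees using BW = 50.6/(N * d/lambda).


1.44 deg


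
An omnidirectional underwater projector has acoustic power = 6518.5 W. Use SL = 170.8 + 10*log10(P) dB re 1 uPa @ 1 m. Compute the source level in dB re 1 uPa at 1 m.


SL = 170.8 + 10*log10(6518.5) = 170.8 + 38.14 = 208.94

208.94 dB


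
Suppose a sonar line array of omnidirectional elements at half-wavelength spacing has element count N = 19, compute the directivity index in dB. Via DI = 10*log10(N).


DI = 10*log10(19) = 12.79

12.79 dB


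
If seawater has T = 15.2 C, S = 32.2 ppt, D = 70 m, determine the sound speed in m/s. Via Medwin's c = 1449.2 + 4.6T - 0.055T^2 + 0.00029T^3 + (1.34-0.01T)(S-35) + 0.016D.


c = 1449.2 + 4.6*15.2 - 0.055*15.2^2 + 0.00029*15.2^3 + (1.34 - 0.01*15.2)*(32.2 - 35) + 0.016*70 = 1505.22

1505.22 m/s


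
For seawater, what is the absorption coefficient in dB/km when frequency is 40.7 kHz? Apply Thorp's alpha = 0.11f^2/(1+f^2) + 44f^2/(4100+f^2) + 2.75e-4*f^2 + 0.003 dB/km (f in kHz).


f^2 = 1656.49
alpha = 0.11*1656.49/(1+1656.49) + 44*1656.49/(4100+1656.49) + 2.75e-4*1656.49 + 0.003 = 13.23

13.23 dB/km


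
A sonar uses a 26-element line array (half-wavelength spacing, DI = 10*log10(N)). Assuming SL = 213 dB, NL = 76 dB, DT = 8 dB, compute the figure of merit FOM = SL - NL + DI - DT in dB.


143.15 dB


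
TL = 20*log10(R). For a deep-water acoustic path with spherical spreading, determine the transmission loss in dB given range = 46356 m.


TL = 20*log10(46356) = 93.32

93.32 dB


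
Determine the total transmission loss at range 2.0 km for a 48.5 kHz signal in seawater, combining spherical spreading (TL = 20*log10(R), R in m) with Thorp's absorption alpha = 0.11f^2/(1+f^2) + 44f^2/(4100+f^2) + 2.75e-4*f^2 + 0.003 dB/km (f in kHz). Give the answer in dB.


Step 1 (Thorp): alpha = 0.11*2352.25/(1+2352.25) + 44*2352.25/(4100+2352.25) + 2.75e-4*2352.25 + 0.003 = 16.8006 dB/km
Step 2: TL_spread = 20*log10(2000) = 66.02 dB
Step 3: TL_abs = alpha*R = 16.8006 * 2.0 = 33.6 dB
Step 4: TL_total = 66.02 + 33.6 = 99.62

99.62 dB


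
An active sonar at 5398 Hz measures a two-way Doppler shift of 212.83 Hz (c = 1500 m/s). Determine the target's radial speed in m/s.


From fd = 2*f*v/c, v = c*fd/(2*f) = 1500 * 212.83 / (2*5398) = 29.57

29.57 m/s


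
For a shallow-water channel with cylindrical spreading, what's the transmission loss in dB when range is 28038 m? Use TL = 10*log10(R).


TL = 10*log10(28038) = 44.48

44.48 dB


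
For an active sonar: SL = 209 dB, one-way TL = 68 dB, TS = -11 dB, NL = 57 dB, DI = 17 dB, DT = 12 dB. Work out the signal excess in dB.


10 dB


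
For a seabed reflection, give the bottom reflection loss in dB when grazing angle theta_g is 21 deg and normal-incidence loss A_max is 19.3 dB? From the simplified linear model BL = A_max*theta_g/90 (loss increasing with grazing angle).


BL = A_max * theta_g / 90 = 19.3 * 21 / 90 = 4.5

4.5 dB


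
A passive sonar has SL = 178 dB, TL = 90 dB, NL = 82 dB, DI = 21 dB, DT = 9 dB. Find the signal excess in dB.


SE = SL - TL - NL + DI - DT = 178 - 90 - 82 + 21 - 9 = 18

18 dB


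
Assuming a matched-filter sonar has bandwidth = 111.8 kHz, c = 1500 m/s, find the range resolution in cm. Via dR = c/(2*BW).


dR = c/(2*BW) = 1500 / (2 * 111.8e3) = 0.0067 m = 0.67 cm

0.67 cm


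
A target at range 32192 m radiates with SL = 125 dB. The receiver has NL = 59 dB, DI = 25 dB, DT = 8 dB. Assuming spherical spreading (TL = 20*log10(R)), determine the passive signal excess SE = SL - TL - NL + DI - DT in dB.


-7.15 dB


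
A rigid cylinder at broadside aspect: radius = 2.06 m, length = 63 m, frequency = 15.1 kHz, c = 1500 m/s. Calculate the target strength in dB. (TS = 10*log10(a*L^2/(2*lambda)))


lambda = 1500/15100 = 0.09934 m
TS = 10*log10(2.06*63^2/(2*0.09934)) = 46.14

46.14 dB


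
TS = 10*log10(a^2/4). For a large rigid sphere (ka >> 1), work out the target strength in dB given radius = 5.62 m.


8.97 dB


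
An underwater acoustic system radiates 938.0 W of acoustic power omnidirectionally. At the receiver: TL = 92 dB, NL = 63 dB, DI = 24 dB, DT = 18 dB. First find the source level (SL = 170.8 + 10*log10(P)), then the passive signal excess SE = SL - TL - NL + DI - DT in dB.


Step 1: SL = 170.8 + 10*log10(938.0) = 200.52 dB
Step 2: SE = SL - TL - NL + DI - DT = 200.52 - 92 - 63 + 24 - 18 = 51.52

51.52 dB


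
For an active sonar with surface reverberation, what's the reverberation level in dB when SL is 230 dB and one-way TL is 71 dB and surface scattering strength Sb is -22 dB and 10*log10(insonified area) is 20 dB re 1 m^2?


RL = SL - 2*TL + Sb + 10*log10(A) = 230 - 2*71 + (-22) + 20 = 86

86 dB


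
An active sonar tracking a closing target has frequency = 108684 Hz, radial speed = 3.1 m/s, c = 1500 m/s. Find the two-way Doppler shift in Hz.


fd = 2*f*v/c = 2 * 108684 * 3.1 / 1500 = 449.23

449.23 Hz


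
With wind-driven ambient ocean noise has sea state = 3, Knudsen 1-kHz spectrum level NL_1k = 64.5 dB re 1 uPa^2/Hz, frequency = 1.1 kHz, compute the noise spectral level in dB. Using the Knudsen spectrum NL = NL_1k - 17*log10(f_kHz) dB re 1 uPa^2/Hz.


63.8 dB


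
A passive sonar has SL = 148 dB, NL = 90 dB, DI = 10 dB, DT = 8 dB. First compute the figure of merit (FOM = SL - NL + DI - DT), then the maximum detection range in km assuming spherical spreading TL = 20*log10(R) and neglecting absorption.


Step 1: FOM = SL - NL + DI - DT = 148 - 90 + 10 - 8 = 60 dB
Step 2: at max range FOM = TL = 20*log10(R), so R = 10^(60/20) = 1000.0 m = 1.0 km

1.0 km


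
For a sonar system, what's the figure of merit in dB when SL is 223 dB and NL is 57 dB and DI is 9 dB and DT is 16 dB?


159 dB


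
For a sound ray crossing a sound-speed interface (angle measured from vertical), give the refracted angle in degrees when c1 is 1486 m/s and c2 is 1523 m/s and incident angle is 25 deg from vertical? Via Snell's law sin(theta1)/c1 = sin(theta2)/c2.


sin(theta2) = (c2/c1)*sin(theta1) = (1523/1486)*sin(25 deg) = 0.43314
theta2 = arcsin(0.43314) = 25.67

25.67 deg


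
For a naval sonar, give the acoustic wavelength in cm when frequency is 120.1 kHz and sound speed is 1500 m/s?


lambda = c/f = 1500 / 120100 = 0.0125 m = 1.25 cm

1.25 cm


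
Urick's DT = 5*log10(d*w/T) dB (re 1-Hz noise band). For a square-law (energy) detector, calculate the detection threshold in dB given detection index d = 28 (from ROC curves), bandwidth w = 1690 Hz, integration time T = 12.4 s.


DT = 5*log10(d*w/T) = 5*log10(28 * 1690 / 12.4) = 5*log10(3816.13) = 17.91

17.91 dB


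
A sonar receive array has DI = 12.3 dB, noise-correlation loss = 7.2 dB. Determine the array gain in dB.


5.1 dB


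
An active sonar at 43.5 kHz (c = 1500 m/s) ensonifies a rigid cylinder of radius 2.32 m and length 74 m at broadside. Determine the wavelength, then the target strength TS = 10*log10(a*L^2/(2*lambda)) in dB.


Step 1: lambda = c/f = 1500/43500 = 0.03448 m
Step 2: TS = 10*log10(a*L^2/(2*lambda)) = 10*log10(2.32*74^2/(2*0.03448)) = 52.65

52.65 dB


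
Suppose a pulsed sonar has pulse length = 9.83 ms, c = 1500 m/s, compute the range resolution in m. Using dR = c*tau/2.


dR = c*tau/2 = 1500 * 9.83e-3 / 2 = 7.3725

7.3725 m


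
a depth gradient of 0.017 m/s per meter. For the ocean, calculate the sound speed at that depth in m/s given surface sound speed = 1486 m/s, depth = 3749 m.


1549.733 m/s


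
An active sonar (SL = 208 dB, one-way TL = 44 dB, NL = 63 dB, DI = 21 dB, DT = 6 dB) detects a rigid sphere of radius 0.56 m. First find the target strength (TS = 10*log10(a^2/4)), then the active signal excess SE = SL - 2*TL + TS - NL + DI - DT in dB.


Step 1: TS = 10*log10(0.56^2/4) = -11.06 dB
Step 2: SE = SL - 2*TL + TS - NL + DI - DT = 208 - 2*44 + (-11.06) - 63 + 21 - 6 = 60.94

60.94 dB


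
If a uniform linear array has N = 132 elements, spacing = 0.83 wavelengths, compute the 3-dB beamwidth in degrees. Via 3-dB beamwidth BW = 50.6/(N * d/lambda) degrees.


BW = 50.6 / (132 * 0.83) = 50.6 / 109.56 = 0.46

0.46 deg


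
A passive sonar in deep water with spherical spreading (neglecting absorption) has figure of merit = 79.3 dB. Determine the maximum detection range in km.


At max range FOM = TL, so 20*log10(R) = 79.3
R = 10^(79.3/20) = 9225.71 m = 9.23 km

9.23 km


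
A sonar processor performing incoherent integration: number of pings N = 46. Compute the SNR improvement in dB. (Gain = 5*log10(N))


Gain = 5*log10(46) = 8.31

8.31 dB


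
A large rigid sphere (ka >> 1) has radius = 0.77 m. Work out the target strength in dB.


-8.29 dB


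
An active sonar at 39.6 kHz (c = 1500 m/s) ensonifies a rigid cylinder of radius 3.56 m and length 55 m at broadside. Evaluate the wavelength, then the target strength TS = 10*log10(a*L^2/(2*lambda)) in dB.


Step 1: lambda = c/f = 1500/39600 = 0.03788 m
Step 2: TS = 10*log10(a*L^2/(2*lambda)) = 10*log10(3.56*55^2/(2*0.03788)) = 51.53

51.53 dB


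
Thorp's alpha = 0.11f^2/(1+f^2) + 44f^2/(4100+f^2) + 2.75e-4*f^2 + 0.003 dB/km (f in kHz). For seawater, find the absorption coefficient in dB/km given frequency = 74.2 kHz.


f^2 = 5505.64
alpha = 0.11*5505.64/(1+5505.64) + 44*5505.64/(4100+5505.64) + 2.75e-4*5505.64 + 0.003 = 26.846

26.846 dB/km


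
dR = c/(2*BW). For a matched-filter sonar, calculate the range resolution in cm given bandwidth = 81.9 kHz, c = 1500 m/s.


dR = c/(2*BW) = 1500 / (2 * 81.9e3) = 0.0092 m = 0.92 cm

0.92 cm


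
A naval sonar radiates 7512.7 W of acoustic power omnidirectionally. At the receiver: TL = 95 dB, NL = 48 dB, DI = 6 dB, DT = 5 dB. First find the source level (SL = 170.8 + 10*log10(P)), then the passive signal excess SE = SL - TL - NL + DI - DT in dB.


Step 1: SL = 170.8 + 10*log10(7512.7) = 209.56 dB
Step 2: SE = SL - TL - NL + DI - DT = 209.56 - 95 - 48 + 6 - 5 = 67.56

67.56 dB


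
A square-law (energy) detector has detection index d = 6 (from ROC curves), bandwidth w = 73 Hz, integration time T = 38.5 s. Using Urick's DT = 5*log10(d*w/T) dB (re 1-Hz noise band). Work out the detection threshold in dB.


DT = 5*log10(d*w/T) = 5*log10(6 * 73 / 38.5) = 5*log10(11.38) = 5.28

5.28 dB


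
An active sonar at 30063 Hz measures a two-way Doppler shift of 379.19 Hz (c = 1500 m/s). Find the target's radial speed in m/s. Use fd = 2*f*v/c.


From fd = 2*f*v/c, v = c*fd/(2*f) = 1500 * 379.19 / (2*30063) = 9.46

9.46 m/s


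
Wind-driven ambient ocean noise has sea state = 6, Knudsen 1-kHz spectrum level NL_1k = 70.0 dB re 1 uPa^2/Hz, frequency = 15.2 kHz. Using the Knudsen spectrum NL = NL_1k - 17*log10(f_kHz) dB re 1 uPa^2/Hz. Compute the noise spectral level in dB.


49.91 dB


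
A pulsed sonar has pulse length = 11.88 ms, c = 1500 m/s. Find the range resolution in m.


8.91 m


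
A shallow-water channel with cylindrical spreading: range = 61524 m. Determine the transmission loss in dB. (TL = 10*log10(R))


47.89 dB


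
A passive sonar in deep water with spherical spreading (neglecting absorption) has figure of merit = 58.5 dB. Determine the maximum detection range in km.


At max range FOM = TL, so 20*log10(R) = 58.5
R = 10^(58.5/20) = 841.4 m = 0.84 km

0.84 km


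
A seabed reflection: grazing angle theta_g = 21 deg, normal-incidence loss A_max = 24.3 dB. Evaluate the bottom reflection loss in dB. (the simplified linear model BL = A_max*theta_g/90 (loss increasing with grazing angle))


BL = A_max * theta_g / 90 = 24.3 * 21 / 90 = 5.67

5.67 dB


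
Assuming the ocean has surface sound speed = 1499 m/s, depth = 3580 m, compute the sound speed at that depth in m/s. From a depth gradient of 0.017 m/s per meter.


c = 1499 + 0.017 * 3580 = 1559.86

1559.86 m/s


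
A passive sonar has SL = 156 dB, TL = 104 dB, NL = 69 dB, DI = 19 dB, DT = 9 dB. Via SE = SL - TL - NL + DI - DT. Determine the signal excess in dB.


-7 dB


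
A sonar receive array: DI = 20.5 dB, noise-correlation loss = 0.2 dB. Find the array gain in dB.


AG = DI - L_corr = 20.5 - 0.2 = 20.3

20.3 dB


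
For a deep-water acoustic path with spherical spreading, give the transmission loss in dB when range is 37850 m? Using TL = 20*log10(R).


TL = 20*log10(37850) = 91.56

91.56 dB


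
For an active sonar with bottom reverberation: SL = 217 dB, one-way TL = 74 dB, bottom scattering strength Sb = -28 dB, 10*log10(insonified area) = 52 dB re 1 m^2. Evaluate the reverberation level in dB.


93 dB


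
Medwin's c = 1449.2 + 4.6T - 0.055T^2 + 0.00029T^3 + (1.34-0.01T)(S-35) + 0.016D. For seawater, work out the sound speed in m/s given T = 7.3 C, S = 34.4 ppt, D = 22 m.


c = 1449.2 + 4.6*7.3 - 0.055*7.3^2 + 0.00029*7.3^3 + (1.34 - 0.01*7.3)*(34.4 - 35) + 0.016*22 = 1479.55

1479.55 m/s


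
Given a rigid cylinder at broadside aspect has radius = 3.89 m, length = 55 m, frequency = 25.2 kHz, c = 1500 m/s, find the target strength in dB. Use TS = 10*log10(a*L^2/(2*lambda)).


lambda = 1500/25200 = 0.05952 m
TS = 10*log10(3.89*55^2/(2*0.05952)) = 49.95

49.95 dB


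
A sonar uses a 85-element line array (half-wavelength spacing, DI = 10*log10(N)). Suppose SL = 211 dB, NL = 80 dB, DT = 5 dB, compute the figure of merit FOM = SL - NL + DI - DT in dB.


Step 1: DI = 10*log10(85) = 19.29 dB
Step 2: FOM = SL - NL + DI - DT = 211 - 80 + 19.29 - 5 = 145.29

145.29 dB


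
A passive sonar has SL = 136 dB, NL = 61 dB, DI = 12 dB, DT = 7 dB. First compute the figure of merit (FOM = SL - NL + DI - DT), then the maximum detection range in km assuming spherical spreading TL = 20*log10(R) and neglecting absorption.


Step 1: FOM = SL - NL + DI - DT = 136 - 61 + 12 - 7 = 80 dB
Step 2: at max range FOM = TL = 20*log10(R), so R = 10^(80/20) = 10000.0 m = 10.0 km

10.0 km


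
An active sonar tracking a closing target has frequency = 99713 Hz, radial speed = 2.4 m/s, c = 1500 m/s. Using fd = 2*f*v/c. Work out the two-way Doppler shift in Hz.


fd = 2*f*v/c = 2 * 99713 * 2.4 / 1500 = 319.08

319.08 Hz


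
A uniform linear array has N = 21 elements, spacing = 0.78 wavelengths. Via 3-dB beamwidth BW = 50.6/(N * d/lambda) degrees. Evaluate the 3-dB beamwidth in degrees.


BW = 50.6 / (21 * 0.78) = 50.6 / 16.38 = 3.09

3.09 deg


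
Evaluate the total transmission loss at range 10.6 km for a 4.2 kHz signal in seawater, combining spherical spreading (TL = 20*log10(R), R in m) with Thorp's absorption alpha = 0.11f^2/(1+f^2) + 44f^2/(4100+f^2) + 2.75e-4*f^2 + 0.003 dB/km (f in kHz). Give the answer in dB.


Step 1 (Thorp): alpha = 0.11*17.64/(1+17.64) + 44*17.64/(4100+17.64) + 2.75e-4*17.64 + 0.003 = 0.3004 dB/km
Step 2: TL_spread = 20*log10(10600) = 80.51 dB
Step 3: TL_abs = alpha*R = 0.3004 * 10.6 = 3.18 dB
Step 4: TL_total = 80.51 + 3.18 = 83.69

83.69 dB


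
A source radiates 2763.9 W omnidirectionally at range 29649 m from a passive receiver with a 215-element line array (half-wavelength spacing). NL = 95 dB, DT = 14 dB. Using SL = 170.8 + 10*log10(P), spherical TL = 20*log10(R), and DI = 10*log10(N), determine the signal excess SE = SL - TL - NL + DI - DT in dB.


Step 1: SL = 170.8 + 10*log10(2763.9) = 205.22 dB
Step 2: TL = 20*log10(29649) = 89.44 dB
Step 3: DI = 10*log10(215) = 23.32 dB
Step 4: SE = SL - TL - NL + DI - DT = 205.22 - 89.44 - 95 + 23.32 - 14 = 30.1

30.1 dB


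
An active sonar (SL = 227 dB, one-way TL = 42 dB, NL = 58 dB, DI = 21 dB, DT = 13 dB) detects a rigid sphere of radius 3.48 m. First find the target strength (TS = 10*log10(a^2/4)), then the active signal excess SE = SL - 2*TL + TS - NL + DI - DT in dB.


Step 1: TS = 10*log10(3.48^2/4) = 4.81 dB
Step 2: SE = SL - 2*TL + TS - NL + DI - DT = 227 - 2*42 + (4.81) - 58 + 21 - 13 = 97.81

97.81 dB


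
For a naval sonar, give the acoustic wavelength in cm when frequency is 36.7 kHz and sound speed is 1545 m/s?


lambda = c/f = 1545 / 36700 = 0.0421 m = 4.21 cm

4.21 cm


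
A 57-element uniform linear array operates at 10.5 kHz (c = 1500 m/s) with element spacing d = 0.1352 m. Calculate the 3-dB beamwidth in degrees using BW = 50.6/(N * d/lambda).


Step 1: lambda = 1500/10500 = 0.14286 m
Step 2: d/lambda = 0.1352/0.14286 = 0.9464
Step 3: BW = 50.6/(N * d/lambda) = 50.6/(57 * 0.9464) = 0.94

0.94 deg


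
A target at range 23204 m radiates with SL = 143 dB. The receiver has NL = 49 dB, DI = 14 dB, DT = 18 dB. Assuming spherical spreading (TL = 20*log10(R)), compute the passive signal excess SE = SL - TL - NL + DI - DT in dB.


Step 1: TL = 20*log10(23204) = 87.31 dB
Step 2: SE = 143 - 87.31 - 49 + 14 - 18 = 2.69

2.69 dB


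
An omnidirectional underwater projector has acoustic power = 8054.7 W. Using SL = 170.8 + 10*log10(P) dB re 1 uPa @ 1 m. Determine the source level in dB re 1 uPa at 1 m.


SL = 170.8 + 10*log10(8054.7) = 170.8 + 39.06 = 209.86

209.86 dB


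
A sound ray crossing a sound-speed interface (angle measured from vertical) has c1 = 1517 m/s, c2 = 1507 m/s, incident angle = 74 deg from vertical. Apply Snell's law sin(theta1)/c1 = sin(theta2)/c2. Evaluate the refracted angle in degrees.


72.73 deg


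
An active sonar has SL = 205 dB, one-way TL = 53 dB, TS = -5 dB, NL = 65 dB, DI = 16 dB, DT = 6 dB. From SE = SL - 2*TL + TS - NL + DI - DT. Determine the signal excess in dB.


SE = SL - 2*TL + TS - NL + DI - DT = 205 - 2*53 + (-5) - 65 + 16 - 6 = 39

39 dB


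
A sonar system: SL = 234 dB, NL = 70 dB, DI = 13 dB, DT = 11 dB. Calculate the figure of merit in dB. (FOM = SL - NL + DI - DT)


FOM = SL - NL + DI - DT = 234 - 70 + 13 - 11 = 166

166 dB


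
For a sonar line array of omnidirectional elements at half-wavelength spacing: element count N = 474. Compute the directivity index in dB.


26.76 dB


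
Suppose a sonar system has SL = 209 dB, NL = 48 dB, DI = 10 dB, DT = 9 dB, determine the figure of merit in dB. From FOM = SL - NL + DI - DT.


FOM = SL - NL + DI - DT = 209 - 48 + 10 - 9 = 162

162 dB


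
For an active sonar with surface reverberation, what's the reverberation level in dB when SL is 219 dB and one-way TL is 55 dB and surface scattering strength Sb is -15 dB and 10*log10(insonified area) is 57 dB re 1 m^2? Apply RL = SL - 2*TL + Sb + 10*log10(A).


151 dB


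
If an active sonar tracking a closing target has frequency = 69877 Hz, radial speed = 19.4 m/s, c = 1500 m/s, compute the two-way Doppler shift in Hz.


1807.49 Hz


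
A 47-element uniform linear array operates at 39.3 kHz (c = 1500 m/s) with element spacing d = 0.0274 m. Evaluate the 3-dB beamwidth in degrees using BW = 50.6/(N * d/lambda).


Step 1: lambda = 1500/39300 = 0.03817 m
Step 2: d/lambda = 0.0274/0.03817 = 0.7178
Step 3: BW = 50.6/(N * d/lambda) = 50.6/(47 * 0.7178) = 1.5

1.5 deg
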